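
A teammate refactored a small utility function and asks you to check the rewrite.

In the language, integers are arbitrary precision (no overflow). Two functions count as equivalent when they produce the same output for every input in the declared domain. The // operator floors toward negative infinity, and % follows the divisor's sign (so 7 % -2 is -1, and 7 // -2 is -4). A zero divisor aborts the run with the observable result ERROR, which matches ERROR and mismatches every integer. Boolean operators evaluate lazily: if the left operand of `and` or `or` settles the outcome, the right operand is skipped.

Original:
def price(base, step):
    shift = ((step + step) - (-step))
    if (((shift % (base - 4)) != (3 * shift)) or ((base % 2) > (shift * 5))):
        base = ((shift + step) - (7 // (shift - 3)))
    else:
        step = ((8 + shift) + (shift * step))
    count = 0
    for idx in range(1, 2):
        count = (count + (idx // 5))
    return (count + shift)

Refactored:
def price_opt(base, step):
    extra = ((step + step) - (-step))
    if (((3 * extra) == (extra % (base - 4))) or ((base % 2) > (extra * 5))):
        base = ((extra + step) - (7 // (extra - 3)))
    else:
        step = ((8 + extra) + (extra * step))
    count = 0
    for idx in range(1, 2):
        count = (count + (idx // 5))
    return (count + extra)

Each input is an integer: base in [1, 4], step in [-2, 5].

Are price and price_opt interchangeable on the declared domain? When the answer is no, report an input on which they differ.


Consider the input base=1, step=1.
price: shift = 3; (((shift % (base - 4)) != (3 * shift)) or ((base % 2) > (shift * 5))) -> true; division by zero -> ERROR
price_opt: extra = 3; (((3 * extra) == (extra % (base - 4))) or ((base % 2) > (extra * 5))) -> false; step = 14; count = 0; [idx=1]; count = 0; return 3
ERROR and 3 differ, so these are not the same function on this domain.
verdict: not equivalent; witness: base=1, step=1


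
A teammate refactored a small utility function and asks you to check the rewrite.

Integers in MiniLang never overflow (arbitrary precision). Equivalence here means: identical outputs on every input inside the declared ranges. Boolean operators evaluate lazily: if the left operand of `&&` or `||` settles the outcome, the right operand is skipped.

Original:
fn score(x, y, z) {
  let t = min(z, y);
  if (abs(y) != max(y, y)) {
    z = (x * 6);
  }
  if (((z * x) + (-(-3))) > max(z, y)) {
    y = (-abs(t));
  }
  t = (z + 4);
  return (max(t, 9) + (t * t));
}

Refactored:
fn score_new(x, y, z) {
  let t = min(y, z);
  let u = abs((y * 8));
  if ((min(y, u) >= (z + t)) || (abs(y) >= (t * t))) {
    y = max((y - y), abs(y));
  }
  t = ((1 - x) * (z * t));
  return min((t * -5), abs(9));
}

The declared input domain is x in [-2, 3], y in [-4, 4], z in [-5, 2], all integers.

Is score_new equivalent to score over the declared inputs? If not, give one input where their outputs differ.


At x=-2, y=-4, z=-5: score gives 73, score_new gives -375.
verdict: not equivalent; witness: x=-2, y=-4, z=-5


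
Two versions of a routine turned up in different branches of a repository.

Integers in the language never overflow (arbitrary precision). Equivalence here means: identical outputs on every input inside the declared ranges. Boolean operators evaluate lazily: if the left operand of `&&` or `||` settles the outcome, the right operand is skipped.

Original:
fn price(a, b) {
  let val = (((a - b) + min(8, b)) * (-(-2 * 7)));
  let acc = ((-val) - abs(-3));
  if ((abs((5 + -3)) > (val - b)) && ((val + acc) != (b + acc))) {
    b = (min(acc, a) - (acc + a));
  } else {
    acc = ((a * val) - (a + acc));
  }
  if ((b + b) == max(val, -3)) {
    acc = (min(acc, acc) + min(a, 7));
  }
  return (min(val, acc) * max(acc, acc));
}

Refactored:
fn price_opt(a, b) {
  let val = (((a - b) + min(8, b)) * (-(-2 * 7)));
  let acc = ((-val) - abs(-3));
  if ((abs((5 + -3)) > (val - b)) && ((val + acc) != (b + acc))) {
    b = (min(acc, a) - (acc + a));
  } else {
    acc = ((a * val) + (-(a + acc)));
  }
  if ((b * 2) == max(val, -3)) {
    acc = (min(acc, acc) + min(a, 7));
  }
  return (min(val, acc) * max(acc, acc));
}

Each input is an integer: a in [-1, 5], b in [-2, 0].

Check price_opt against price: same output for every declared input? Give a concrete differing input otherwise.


The two are interchangeable: arithmetic usage differs, constant usage differs, and every declared input agrees.
As a probe, take a=1, b=-2: price runs val becomes 14; next acc becomes -17; next ((abs((5 + -3)) > (val - b)) && ((val + acc) != (b + acc))) evaluates to false; next acc becomes 30; next ((b + b) == max(val, -3)) evaluates to false; next final value 420; price_opt runs val becomes 14; next acc becomes -17; next ((abs((5 + -3)) > (val - b)) && ((val + acc) != (b + acc))) evaluates to false; next acc becomes 30; next ((b * 2) == max(val, -3)) evaluates to false; next final value 420; both end at 420.
An exhaustive pass over the 21 declared inputs shows identical outputs.
verdict: equivalent


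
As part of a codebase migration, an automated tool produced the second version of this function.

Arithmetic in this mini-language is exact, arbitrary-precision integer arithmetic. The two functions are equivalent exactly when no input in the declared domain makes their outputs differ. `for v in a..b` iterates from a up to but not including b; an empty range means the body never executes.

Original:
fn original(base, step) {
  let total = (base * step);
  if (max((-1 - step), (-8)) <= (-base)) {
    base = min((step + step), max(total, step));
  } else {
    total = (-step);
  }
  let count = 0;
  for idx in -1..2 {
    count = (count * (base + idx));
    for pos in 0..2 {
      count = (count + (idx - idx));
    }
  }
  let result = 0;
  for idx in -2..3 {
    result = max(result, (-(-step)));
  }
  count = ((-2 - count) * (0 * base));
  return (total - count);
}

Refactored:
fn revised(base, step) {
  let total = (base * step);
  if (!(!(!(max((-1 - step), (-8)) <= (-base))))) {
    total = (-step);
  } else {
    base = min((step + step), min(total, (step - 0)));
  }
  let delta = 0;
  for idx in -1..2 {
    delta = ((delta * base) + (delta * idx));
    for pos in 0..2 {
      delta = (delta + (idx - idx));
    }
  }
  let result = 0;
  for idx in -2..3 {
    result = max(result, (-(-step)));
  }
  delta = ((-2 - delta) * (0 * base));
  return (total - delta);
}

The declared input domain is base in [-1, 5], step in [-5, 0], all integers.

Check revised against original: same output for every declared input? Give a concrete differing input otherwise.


Whatever the rewrite altered, no input in the stated domain can expose a difference.
One worked example (base=4, step=0) — original: total = 0; (max((-1 - step), (-8)) <= (-base)) -> false; total = 0; count = 0; [idx=-1]; count = 0; [pos=0]; count = 0; [pos=1]; count = 0; [idx=0]; count = 0; [pos=0]; count = 0; [pos=1]; count = 0; [idx=1]; count = 0; [pos=0]; count = 0; [pos=1]; count = 0; result = 0; [idx=-2]; result = 0; [idx=-1]; result = 0; [idx=0]; result = 0; [idx=1]; result = 0; [idx=2]; result = 0; count = 0; return 0; revised: total = 0; (!(!(!(max((-1 - step), (-8)) <= (-base))))) -> true; total = 0; delta = 0; [idx=-1]; delta = 0; [pos=0]; delta = 0; [pos=1]; delta = 0; [idx=0]; delta = 0; [pos=0]; delta = 0; [pos=1]; delta = 0; [idx=1]; delta = 0; [pos=0]; delta = 0; [pos=1]; delta = 0; result = 0; [idx=-2]; result = 0; [idx=-1]; result = 0; [idx=0]; result = 0; [idx=1]; result = 0; [idx=2]; result = 0; delta = 0; return 0; agreement on 0.
Across all 42 domain points the two functions coincide.
verdict: equivalent


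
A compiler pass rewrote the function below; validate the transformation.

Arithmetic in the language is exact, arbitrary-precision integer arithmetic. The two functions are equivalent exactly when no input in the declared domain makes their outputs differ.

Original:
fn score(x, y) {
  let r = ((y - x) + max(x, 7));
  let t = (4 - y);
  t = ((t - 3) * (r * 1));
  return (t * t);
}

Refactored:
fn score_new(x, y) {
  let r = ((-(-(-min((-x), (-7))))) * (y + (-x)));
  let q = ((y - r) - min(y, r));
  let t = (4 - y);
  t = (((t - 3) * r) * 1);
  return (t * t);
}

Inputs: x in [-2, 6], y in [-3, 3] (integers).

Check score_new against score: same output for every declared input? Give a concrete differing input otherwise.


x=-2, y=-3 yields 576 from score but 784 from score_new.
verdict: not equivalent; witness: x=-2, y=-3


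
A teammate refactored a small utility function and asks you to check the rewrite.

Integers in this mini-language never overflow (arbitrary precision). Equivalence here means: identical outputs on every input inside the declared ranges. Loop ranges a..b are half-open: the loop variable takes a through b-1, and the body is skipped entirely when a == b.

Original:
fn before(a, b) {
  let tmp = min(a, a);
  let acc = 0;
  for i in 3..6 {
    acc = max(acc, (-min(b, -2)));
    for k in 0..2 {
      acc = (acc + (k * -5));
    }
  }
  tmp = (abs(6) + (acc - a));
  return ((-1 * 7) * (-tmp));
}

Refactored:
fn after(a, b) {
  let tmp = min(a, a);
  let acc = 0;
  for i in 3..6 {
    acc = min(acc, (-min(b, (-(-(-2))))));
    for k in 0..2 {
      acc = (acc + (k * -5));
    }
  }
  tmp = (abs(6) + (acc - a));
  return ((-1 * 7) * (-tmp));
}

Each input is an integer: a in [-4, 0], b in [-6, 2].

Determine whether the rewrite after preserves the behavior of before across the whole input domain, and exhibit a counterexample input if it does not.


Take a=-4, b=-6.
before: tmp becomes -4; next acc becomes 0; next at i=3:; next acc becomes 6; next at k=0:; next acc becomes 6; next at k=1:; next acc becomes 1; next at i=4:; next acc becomes 6; next at k=0:; next acc becomes 6; next at k=1:; next acc becomes 1; next at i=5:; next acc becomes 6; next at k=0:; next acc becomes 6; next at k=1:; next acc becomes 1; next tmp becomes 11; next final value 77
after: tmp becomes -4; next acc becomes 0; next at i=3:; next acc becomes 0; next at k=0:; next acc becomes 0; next at k=1:; next acc becomes -5; next at i=4:; next acc becomes -5; next at k=0:; next acc becomes -5; next at k=1:; next acc becomes -10; next at i=5:; next acc becomes -10; next at k=0:; next acc becomes -10; next at k=1:; next acc becomes -15; next tmp becomes -5; next final value -35
77 vs -35 — the two versions disagree here.
verdict: not equivalent; witness: a=-4, b=-6


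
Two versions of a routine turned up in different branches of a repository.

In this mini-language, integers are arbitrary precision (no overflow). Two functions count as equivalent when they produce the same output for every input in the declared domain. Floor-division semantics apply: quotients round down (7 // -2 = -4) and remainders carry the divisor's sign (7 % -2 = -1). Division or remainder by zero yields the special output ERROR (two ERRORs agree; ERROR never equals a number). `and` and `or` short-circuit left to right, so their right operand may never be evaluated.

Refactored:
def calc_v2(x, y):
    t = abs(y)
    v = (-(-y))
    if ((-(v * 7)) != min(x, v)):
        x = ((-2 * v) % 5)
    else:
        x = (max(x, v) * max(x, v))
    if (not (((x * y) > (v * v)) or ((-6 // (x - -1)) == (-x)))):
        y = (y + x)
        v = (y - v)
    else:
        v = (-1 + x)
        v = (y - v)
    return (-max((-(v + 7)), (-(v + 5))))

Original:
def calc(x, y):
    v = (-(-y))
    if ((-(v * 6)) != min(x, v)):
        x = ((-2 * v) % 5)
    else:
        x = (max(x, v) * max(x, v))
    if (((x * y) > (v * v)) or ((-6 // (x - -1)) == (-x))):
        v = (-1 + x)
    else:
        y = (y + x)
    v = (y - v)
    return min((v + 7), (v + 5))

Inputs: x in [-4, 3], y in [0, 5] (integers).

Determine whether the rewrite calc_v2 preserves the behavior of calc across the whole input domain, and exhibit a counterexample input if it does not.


The one real change (`6` became `7`) has no effect anywhere in the declared ranges; all 48 inputs agree.
verdict: equivalent


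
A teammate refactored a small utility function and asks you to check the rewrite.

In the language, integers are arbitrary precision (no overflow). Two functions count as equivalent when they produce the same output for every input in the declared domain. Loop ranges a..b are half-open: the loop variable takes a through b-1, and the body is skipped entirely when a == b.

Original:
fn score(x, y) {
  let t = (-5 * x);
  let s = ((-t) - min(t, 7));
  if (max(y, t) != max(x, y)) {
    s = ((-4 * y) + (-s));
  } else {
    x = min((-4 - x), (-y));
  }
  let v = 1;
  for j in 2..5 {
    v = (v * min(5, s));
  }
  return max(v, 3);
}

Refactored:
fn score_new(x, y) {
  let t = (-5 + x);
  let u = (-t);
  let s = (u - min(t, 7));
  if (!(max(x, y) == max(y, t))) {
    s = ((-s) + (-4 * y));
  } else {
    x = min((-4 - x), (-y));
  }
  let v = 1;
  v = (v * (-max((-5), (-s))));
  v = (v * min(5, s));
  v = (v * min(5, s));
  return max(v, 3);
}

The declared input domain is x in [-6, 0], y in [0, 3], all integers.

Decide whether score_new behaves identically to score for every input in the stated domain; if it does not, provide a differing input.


Input x=-1, y=2: 8 from score versus 125 from score_new.
verdict: not equivalent; witness: x=-1, y=2


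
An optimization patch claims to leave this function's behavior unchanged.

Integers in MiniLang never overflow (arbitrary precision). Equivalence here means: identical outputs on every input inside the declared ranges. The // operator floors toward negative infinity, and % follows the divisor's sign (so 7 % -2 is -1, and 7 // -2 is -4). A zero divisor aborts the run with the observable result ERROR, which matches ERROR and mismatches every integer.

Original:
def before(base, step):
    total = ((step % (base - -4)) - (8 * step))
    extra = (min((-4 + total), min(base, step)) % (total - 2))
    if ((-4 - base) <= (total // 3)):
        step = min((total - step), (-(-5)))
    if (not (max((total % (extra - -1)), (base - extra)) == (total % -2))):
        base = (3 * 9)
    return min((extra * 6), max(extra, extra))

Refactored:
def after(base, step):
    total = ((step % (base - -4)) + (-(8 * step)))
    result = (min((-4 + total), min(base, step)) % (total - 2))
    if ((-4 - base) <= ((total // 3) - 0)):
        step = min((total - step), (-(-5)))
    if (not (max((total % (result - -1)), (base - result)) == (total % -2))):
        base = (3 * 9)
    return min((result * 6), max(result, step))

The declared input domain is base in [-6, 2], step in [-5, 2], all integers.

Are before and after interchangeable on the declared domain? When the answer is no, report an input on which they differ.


Try base=-6, step=-1.
before: total := 7 | extra := 4 | ((-4 - base) <= (total // 3)): true | step := 5 | (not (max((total % (extra - -1)), (base - extra)) == (total % -2))): true | base := 27 | result 4
after: total := 7 | result := 4 | ((-4 - base) <= ((total // 3) - 0)): true | step := 5 | (not (max((total % (result - -1)), (base - result)) == (total % -2))): true | base := 27 | result 5
4 != 5, so the rewrite changes behavior.
verdict: not equivalent; witness: base=-6, step=-1


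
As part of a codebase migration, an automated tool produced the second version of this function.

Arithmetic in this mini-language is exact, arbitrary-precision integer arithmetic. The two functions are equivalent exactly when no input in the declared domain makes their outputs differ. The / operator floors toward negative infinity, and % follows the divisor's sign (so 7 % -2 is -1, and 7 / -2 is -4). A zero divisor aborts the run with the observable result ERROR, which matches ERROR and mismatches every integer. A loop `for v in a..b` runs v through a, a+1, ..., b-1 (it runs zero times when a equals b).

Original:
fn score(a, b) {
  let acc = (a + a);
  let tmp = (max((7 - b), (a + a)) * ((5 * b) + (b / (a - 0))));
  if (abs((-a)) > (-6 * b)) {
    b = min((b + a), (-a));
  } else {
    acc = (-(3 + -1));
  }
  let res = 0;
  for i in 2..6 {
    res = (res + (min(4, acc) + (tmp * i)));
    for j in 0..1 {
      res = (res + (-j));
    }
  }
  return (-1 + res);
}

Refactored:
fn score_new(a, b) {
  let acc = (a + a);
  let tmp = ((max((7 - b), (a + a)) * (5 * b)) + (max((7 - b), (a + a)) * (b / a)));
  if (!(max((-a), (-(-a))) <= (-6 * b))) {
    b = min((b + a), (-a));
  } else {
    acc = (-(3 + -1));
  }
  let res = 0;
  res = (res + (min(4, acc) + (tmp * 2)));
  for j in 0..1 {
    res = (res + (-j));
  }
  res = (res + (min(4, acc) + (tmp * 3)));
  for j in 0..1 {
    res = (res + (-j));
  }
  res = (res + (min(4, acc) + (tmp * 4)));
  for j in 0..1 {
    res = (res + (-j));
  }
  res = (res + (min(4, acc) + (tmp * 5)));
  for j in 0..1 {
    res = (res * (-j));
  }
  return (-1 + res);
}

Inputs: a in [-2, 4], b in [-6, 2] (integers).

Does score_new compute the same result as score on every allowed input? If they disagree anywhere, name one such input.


Evaluate both at a=-2, b=-6.
score: acc=-4, then tmp=-351, then (abs((-a)) > (-6 * b)) is false, then acc=-2, then res=0, then (i=2), then res=-704, then (j=0), then res=-704, then (i=3), then res=-1759, then (j=0), then res=-1759, then (i=4), then res=-3165, then (j=0), then res=-3165, then (i=5), then res=-4922, then (j=0), then res=-4922, then returns -4923
score_new: acc=-4, then tmp=-351, then (!(max((-a), (-(-a))) <= (-6 * b))) is false, then acc=-2, then res=0, then res=-704, then (j=0), then res=-704, then res=-1759, then (j=0), then res=-1759, then res=-3165, then (j=0), then res=-3165, then res=-4922, then (j=0), then res=0, then returns -1
-4923 vs -1 — the two versions disagree here.
verdict: not equivalent; witness: a=-2, b=-6


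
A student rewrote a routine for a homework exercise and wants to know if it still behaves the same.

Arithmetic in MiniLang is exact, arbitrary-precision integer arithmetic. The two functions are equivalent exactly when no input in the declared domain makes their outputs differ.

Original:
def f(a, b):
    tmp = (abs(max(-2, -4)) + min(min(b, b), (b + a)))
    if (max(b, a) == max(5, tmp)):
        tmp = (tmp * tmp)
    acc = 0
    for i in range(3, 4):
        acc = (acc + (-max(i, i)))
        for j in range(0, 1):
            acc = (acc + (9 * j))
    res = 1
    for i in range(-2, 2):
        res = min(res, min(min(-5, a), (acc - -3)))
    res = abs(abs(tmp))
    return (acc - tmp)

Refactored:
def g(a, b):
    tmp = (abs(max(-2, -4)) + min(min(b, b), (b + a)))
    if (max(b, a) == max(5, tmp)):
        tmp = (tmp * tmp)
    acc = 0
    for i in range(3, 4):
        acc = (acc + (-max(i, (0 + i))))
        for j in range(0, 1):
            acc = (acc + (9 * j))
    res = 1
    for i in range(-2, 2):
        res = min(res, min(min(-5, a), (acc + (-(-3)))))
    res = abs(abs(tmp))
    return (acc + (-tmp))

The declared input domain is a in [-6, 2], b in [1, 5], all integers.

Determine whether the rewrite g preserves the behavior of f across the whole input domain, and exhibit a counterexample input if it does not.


The two are interchangeable: arithmetic usage differs, plus constant usage differs, and every declared input agrees.
One worked example (a=-6, b=5) — f: tmp becomes 1; next (max(b, a) == max(5, tmp)) evaluates to true; next tmp becomes 1; next acc becomes 0; next at i=3:; next acc becomes -3; next at j=0:; next acc becomes -3; next res becomes 1; next at i=-2:; next res becomes -6; next at i=-1:; next res becomes -6; next at i=0:; next res becomes -6; next at i=1:; next res becomes -6; next res becomes 1; next final value -4; g: tmp becomes 1; next (max(b, a) == max(5, tmp)) evaluates to true; next tmp becomes 1; next acc becomes 0; next at i=3:; next acc becomes -3; next at j=0:; next acc becomes -3; next res becomes 1; next at i=-2:; next res becomes -6; next at i=-1:; next res becomes -6; next at i=0:; next res becomes -6; next at i=1:; next res becomes -6; next res becomes 1; next final value -4; agreement on -4.
An exhaustive pass over the 45 declared inputs shows identical outputs.
verdict: equivalent


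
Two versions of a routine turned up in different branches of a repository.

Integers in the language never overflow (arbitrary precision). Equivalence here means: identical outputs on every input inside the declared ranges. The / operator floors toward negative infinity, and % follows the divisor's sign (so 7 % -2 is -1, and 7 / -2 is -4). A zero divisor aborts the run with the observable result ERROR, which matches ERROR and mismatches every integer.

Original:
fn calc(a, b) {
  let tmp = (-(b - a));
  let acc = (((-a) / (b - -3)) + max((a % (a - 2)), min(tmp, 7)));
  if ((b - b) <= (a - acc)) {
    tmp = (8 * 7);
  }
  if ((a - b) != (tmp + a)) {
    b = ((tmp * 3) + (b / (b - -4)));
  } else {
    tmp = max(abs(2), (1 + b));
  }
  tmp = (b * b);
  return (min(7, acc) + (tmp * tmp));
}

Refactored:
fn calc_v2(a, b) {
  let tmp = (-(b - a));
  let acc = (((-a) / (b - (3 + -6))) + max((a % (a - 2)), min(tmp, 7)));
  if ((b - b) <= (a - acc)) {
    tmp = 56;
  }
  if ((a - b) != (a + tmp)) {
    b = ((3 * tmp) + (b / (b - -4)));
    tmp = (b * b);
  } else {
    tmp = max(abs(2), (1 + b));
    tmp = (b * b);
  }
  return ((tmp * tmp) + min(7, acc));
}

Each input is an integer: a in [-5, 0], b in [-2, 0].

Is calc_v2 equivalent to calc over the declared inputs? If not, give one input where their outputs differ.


Comparing the listings, the differences include: arithmetic usage differs; also statement counts differ; also constant usage differs.
Tracing a=-1, b=0: calc: tmp becomes -1; next acc becomes -1; next ((b - b) <= (a - acc)) evaluates to true; next tmp becomes 56; next ((a - b) != (tmp + a)) evaluates to true; next b becomes 168; next tmp becomes 28224; next final value 796594175 | calc_v2: tmp becomes -1; next acc becomes -1; next ((b - b) <= (a - acc)) evaluates to true; next tmp becomes 56; next ((a - b) != (a + tmp)) evaluates to true; next b becomes 168; next tmp becomes 28224; next final value 796594175 — matching result 796594175.
An exhaustive pass over the 18 declared inputs shows identical outputs.
verdict: equivalent


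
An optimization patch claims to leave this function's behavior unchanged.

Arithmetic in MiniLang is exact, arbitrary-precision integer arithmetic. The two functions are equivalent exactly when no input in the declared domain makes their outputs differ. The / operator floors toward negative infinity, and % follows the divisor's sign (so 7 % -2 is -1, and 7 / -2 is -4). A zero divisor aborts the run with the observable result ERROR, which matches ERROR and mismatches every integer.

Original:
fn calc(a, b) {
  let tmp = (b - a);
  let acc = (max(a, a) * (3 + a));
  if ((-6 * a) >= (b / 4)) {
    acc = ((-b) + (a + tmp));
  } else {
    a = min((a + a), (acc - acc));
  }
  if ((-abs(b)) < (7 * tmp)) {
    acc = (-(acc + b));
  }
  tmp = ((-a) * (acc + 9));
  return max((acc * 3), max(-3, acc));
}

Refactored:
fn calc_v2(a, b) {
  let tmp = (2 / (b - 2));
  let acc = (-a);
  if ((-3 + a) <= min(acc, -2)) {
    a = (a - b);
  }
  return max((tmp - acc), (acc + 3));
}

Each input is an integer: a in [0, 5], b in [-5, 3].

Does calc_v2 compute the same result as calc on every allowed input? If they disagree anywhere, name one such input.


There is a counterexample at a=0, b=-5: 0 on one side, 3 on the other.
calc: tmp = -5; acc = 0; ((-6 * a) >= (b / 4)) -> true; acc = 0; ((-abs(b)) < (7 * tmp)) -> false; tmp = 0; return 0
calc_v2: tmp = -1; acc = 0; ((-3 + a) <= min(acc, -2)) -> true; a = 5; return 3
verdict: not equivalent; witness: a=0, b=-5


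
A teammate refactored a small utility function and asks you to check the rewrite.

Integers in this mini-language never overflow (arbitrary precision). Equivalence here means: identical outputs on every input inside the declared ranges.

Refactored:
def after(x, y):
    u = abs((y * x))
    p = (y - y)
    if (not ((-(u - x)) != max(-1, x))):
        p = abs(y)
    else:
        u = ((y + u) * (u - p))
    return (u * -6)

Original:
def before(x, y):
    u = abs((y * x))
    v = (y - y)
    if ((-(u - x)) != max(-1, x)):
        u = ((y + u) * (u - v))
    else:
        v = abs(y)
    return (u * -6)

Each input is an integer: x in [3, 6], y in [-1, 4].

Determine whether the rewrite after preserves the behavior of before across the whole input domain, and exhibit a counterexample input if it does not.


Changes here: boolean connective usage differs, local variable names differ; the full 24-point sweep finds no disagreement.
verdict: equivalent


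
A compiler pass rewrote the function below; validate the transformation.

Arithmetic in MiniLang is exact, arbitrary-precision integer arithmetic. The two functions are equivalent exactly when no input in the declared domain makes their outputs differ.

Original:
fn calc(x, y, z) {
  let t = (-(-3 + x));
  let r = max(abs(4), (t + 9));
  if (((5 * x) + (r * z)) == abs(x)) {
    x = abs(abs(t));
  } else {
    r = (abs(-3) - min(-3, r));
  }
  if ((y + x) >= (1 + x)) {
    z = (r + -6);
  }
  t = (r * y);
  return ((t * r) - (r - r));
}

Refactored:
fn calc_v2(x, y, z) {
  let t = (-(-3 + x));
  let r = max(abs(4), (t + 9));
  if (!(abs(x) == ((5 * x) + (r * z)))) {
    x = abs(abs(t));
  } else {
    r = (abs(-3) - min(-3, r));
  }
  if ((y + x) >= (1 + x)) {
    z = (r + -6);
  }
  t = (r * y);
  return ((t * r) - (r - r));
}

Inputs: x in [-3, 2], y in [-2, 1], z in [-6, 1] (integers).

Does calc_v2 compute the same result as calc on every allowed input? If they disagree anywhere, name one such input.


Not equivalent: x=-3, y=-2, z=-6 separates them (-72 vs -450).
calc: t becomes 6; next r becomes 15; next (((5 * x) + (r * z)) == abs(x)) evaluates to false; next r becomes 6; next ((y + x) >= (1 + x)) evaluates to false; next t becomes -12; next final value -72
calc_v2: t becomes 6; next r becomes 15; next (!(abs(x) == ((5 * x) + (r * z)))) evaluates to true; next x becomes 6; next ((y + x) >= (1 + x)) evaluates to false; next t becomes -30; next final value -450
verdict: not equivalent; witness: x=-3, y=-2, z=-6


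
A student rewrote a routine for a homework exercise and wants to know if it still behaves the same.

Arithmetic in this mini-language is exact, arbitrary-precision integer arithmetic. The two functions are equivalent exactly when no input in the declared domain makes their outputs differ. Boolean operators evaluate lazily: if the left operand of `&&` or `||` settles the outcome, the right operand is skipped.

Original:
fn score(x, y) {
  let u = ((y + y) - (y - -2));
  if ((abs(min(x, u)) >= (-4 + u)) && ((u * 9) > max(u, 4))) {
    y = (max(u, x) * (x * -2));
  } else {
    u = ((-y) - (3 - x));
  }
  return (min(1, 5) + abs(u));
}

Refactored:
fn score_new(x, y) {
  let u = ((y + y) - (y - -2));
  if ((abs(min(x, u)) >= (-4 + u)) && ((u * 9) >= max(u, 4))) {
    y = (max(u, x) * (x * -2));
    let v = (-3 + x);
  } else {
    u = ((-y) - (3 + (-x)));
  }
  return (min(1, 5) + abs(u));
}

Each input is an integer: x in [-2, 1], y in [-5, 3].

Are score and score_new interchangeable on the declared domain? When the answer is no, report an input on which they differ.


The one real change (`((u * 9) > max(u, 4))` became `((u * 9) >= max(u, 4))`) has no effect anywhere in the declared ranges; all 36 inputs agree.
verdict: equivalent


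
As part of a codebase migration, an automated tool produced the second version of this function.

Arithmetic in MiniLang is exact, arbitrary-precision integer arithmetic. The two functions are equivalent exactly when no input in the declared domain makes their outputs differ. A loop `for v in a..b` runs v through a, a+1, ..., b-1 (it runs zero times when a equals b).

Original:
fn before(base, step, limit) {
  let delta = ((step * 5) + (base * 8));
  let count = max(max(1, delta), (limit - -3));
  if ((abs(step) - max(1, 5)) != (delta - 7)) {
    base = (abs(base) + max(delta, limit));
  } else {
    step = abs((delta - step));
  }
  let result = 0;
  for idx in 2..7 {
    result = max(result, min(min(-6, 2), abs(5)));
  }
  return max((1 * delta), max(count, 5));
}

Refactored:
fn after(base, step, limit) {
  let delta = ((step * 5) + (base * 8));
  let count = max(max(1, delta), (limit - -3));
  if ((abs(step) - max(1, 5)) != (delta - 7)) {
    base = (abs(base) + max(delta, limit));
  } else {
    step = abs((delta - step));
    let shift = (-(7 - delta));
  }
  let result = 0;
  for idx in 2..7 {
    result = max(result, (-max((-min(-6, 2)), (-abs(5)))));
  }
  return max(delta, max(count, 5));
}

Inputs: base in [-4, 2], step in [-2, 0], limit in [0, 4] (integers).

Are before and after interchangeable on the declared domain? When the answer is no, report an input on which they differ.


Comparing the listings, the differences include: arithmetic usage differs; min/max/abs usage differs; local variable names differ; statement counts differ; constant usage differs.
One worked example (base=2, step=-2, limit=1) — before: delta := 6 | count := 6 | ((abs(step) - max(1, 5)) != (delta - 7)): true | base := 8 | result := 0 | iter idx=2: | result := 0 | iter idx=3: | result := 0 | iter idx=4: | result := 0 | iter idx=5: | result := 0 | iter idx=6: | result := 0 | result 6; after: delta := 6 | count := 6 | ((abs(step) - max(1, 5)) != (delta - 7)): true | base := 8 | result := 0 | iter idx=2: | result := 0 | iter idx=3: | result := 0 | iter idx=4: | result := 0 | iter idx=5: | result := 0 | iter idx=6: | result := 0 | result 6; agreement on 6.
Across all 105 domain points the two functions coincide.
verdict: equivalent


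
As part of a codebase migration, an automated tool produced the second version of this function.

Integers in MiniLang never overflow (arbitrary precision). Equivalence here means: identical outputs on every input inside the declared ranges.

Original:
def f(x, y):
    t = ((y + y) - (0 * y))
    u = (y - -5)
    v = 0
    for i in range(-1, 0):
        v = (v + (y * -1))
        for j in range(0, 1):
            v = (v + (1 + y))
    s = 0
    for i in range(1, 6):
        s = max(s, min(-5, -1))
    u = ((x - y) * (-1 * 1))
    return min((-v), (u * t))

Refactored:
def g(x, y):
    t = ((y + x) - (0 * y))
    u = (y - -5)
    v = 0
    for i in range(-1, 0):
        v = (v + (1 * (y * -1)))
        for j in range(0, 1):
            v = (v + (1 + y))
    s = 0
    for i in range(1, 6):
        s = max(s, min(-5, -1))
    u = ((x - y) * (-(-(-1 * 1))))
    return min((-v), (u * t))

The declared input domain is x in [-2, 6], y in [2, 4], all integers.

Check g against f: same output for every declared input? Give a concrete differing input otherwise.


Not equivalent: x=3, y=2 separates them (-4 vs -5).
f: t=4, then u=7, then v=0, then (i=-1), then v=-2, then (j=0), then v=1, then s=0, then (i=1), then s=0, then (i=2), then s=0, then (i=3), then s=0, then (i=4), then s=0, then (i=5), then s=0, then u=-1, then returns -4
g: t=5, then u=7, then v=0, then (i=-1), then v=-2, then (j=0), then v=1, then s=0, then (i=1), then s=0, then (i=2), then s=0, then (i=3), then s=0, then (i=4), then s=0, then (i=5), then s=0, then u=-1, then returns -5
verdict: not equivalent; witness: x=3, y=2


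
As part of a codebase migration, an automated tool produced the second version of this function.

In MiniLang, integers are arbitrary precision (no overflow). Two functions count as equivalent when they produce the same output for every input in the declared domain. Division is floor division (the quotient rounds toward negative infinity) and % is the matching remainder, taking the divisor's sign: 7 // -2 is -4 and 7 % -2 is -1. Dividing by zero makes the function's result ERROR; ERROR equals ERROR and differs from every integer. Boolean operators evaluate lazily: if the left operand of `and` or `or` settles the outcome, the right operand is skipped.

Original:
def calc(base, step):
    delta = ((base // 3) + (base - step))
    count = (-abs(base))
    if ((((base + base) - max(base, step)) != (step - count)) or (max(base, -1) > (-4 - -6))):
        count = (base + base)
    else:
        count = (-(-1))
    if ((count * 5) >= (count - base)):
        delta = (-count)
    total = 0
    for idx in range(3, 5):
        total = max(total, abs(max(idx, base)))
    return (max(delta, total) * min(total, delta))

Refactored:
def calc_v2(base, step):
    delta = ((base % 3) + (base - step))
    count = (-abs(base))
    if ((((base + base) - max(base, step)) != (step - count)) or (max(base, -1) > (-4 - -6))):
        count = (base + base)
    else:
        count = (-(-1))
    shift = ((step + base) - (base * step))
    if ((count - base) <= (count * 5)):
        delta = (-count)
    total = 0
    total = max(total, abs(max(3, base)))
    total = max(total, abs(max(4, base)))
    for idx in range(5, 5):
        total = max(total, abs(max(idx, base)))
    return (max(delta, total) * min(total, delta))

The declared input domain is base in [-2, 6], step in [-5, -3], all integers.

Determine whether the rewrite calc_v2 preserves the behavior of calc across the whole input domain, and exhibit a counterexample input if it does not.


Evaluate both at base=-2, step=-5.
calc: delta becomes 2; next count becomes -2; next ((((base + base) - max(base, step)) != (step - count)) or (max(base, -1) > (-4 - -6))) evaluates to true; next count becomes -4; next ((count * 5) >= (count - base)) evaluates to false; next total becomes 0; next at idx=3:; next total becomes 3; next at idx=4:; next total becomes 4; next final value 8
calc_v2: delta becomes 4; next count becomes -2; next ((((base + base) - max(base, step)) != (step - count)) or (max(base, -1) > (-4 - -6))) evaluates to true; next count becomes -4; next shift becomes -17; next ((count - base) <= (count * 5)) evaluates to false; next total becomes 0; next total becomes 3; next total becomes 4; next idx never enters its loop body; next final value 16
8 and 16 differ, so these are not the same function on this domain.
verdict: not equivalent; witness: base=-2, step=-5


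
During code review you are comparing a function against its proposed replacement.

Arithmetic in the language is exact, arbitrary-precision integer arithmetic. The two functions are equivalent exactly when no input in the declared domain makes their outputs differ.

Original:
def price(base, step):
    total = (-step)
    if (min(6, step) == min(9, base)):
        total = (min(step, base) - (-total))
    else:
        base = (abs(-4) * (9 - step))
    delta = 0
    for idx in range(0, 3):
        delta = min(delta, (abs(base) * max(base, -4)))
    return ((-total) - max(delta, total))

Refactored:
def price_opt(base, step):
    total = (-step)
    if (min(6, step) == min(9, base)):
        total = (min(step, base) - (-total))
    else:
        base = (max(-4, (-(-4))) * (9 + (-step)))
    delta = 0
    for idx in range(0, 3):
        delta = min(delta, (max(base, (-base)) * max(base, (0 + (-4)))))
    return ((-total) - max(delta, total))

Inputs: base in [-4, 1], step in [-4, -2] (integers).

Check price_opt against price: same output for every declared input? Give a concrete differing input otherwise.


Comparing the listings, the differences include: min/max/abs usage differs; arithmetic usage differs; constant usage differs.
Tracing base=0, step=-3: price: total := 3 | (min(6, step) == min(9, base)): false | base := 48 | delta := 0 | iter idx=0: | delta := 0 | iter idx=1: | delta := 0 | iter idx=2: | delta := 0 | result -6 | price_opt: total := 3 | (min(6, step) == min(9, base)): false | base := 48 | delta := 0 | iter idx=0: | delta := 0 | iter idx=1: | delta := 0 | iter idx=2: | delta := 0 | result -6 — matching result -6.
Every one of the 18 inputs gives matching results.
verdict: equivalent


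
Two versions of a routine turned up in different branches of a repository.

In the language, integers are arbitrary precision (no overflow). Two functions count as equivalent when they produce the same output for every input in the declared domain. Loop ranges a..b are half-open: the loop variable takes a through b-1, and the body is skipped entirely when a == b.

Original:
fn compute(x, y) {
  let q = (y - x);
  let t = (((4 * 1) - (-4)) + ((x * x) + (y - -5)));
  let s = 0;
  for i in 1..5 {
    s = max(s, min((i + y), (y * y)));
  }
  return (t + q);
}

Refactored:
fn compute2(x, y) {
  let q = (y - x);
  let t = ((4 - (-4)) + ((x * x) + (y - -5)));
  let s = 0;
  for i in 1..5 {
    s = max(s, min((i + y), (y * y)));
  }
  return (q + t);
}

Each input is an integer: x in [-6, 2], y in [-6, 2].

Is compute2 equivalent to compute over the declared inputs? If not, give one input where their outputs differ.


Equivalent — the differences include arithmetic usage differs; also constant usage differs, yet no declared input distinguishes the two.
Tracing x=2, y=-6: compute: q becomes -8; next t becomes 11; next s becomes 0; next at i=1:; next s becomes 0; next at i=2:; next s becomes 0; next at i=3:; next s becomes 0; next at i=4:; next s becomes 0; next final value 3 | compute2: q becomes -8; next t becomes 11; next s becomes 0; next at i=1:; next s becomes 0; next at i=2:; next s becomes 0; next at i=3:; next s becomes 0; next at i=4:; next s becomes 0; next final value 3 — matching result 3.
Every one of the 81 inputs gives matching results.
verdict: equivalent


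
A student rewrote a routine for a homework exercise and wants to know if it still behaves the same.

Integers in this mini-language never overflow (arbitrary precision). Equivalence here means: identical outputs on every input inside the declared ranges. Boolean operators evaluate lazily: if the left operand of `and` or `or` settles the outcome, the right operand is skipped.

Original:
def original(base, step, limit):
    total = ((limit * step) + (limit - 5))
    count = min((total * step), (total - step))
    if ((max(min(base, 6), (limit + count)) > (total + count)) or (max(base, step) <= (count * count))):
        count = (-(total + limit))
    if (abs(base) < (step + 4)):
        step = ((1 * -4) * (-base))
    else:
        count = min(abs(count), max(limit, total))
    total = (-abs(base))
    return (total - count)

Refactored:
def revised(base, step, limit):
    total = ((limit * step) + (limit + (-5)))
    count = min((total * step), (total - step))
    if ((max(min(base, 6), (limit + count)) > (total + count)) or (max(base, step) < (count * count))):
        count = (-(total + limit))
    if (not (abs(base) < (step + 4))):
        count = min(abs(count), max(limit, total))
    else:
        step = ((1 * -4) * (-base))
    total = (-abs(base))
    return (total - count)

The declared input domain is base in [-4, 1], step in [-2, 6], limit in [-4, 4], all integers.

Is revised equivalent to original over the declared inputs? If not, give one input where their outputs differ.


Although `(max(base, step) <= (count * count))` became `(max(base, step) < (count * count))`, no input in the stated domain can expose it.
Tracing base=-4, step=2, limit=-2: original: total becomes -11; next count becomes -22; next ((max(min(base, 6), (limit + count)) > (total + count)) or (max(base, step) <= (count * count))) evaluates to true; next count becomes 13; next (abs(base) < (step + 4)) evaluates to true; next step becomes -16; next total becomes -4; next final value -17 | revised: total becomes -11; next count becomes -22; next ((max(min(base, 6), (limit + count)) > (total + count)) or (max(base, step) < (count * count))) evaluates to true; next count becomes 13; next (not (abs(base) < (step + 4))) evaluates to false; next step becomes -16; next total becomes -4; next final value -17 — matching result -17.
Across all 486 domain points the two functions coincide.
verdict: equivalent


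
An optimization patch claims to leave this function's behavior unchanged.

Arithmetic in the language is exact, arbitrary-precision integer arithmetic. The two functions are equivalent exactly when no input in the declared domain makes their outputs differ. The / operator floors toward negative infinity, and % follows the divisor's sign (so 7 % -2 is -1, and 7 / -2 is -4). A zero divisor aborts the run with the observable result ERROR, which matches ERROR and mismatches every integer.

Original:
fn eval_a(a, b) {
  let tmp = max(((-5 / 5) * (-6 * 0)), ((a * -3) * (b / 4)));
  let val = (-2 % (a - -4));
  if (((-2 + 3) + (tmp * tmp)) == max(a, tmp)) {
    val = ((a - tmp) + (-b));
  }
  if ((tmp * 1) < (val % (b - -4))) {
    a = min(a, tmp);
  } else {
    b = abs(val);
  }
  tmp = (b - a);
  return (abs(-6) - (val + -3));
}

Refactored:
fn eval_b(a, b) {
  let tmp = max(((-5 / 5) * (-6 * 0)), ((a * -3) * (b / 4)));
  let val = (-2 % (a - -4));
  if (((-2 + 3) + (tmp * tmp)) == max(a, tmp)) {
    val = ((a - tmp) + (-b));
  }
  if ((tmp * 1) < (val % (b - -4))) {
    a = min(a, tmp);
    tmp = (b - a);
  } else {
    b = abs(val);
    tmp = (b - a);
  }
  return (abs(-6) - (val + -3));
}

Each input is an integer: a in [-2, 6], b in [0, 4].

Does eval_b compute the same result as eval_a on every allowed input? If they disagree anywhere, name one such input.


The two are interchangeable: arithmetic usage differs, and statement counts differ, and every declared input agrees.
As a probe, take a=3, b=1: eval_a runs tmp := 0 | val := 5 | (((-2 + 3) + (tmp * tmp)) == max(a, tmp)): false | ((tmp * 1) < (val % (b - -4))): false | b := 5 | tmp := 2 | result 4; eval_b runs tmp := 0 | val := 5 | (((-2 + 3) + (tmp * tmp)) == max(a, tmp)): false | ((tmp * 1) < (val % (b - -4))): false | b := 5 | tmp := 2 | result 4; both end at 4.
Sweeping the whole domain (45 inputs) finds no disagreement.
verdict: equivalent
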